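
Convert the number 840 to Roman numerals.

Convert 840 to Roman numerals:
  840 contains 1×500 (D)
  340 contains 3×100 (CCC)
  40 contains 1×40 (XL)

DCCCXL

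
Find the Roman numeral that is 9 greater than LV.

LV = 55
55 + 9 = 64

LXIV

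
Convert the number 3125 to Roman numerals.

Convert 3125 to Roman numerals:
  3125 contains 3×1000 (MMM)
  125 contains 1×100 (C)
  25 contains 2×10 (XX)
  5 contains 1×5 (V)

MMMCXXV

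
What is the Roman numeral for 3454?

Convert 3454 to Roman numerals:
  3454 contains 3×1000 (MMM)
  454 contains 1×400 (CD)
  54 contains 1×50 (L)
  4 contains 1×4 (IV)

MMMCDLIV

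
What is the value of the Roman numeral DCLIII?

DCLIII: D=500, C=100, L=50, I=1, I=1, I=1
500 + 100 + 50 + 1 + 1 + 1 = 653

653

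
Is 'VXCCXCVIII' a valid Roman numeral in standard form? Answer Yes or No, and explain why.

'VXCCXCVIII': V should not appear more than once

No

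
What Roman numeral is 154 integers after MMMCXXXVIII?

MMMCXXXVIII = 3138
3138 + 154 = 3292

MMMCCXCII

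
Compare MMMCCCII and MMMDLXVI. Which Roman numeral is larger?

MMMCCCII = 3302
MMMDLXVI = 3566
3566 is larger

MMMDLXVI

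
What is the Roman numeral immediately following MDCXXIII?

MDCXXIII = 1623, so the next integer is 1623 + 1 = 1624

MDCXXIV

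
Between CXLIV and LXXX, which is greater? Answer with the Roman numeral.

CXLIV = 144
LXXX = 80
144 is larger

CXLIV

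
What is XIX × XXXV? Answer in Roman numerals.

XIX = 19
XXXV = 35
19 × 35 = 665

DCLXV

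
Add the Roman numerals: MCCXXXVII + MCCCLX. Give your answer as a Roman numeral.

MCCXXXVII = 1237
MCCCLX = 1360
1237 + 1360 = 2597

MMDXCVII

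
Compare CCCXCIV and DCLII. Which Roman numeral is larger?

CCCXCIV = 394
DCLII = 652
652 is larger

DCLII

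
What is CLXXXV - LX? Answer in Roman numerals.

CLXXXV = 185
LX = 60
185 - 60 = 125

CXXV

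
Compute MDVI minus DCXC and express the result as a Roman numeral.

MDVI = 1506
DCXC = 690
1506 - 690 = 816

DCCCXVI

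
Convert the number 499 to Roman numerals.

Convert 499 to Roman numerals:
  499 contains 1×400 (CD)
  99 contains 1×90 (XC)
  9 contains 1×9 (IX)

CDXCIX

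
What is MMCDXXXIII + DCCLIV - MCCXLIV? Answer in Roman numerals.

MMCDXXXIII = 2433, DCCLIV = 754, MCCXLIV = 1244
2433 + 754 = 3187
3187 - 1244 = 1943

MCMXLIII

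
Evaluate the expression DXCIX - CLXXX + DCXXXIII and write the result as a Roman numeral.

DXCIX = 599, CLXXX = 180, DCXXXIII = 633
599 - 180 = 419
419 + 633 = 1052

MLII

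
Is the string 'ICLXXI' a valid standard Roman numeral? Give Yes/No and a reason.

'ICLXXI': Invalid subtractive combination: IC

No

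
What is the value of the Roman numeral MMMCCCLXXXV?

MMMCCCLXXXV: M=1000, M=1000, M=1000, C=100, C=100, C=100, L=50, X=10, X=10, X=10, V=5
1000 + 1000 + 1000 + 100 + 100 + 100 + 50 + 10 + 10 + 10 + 5 = 3385

3385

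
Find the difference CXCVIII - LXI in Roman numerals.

CXCVIII = 198
LXI = 61
198 - 61 = 137

CXXXVII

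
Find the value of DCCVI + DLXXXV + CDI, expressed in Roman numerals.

DCCVI = 706, DLXXXV = 585, CDI = 401
706 + 585 = 1291
1291 + 401 = 1692

MDCXCII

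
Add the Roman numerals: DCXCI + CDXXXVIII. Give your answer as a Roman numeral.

DCXCI = 691
CDXXXVIII = 438
691 + 438 = 1129

MCXXIX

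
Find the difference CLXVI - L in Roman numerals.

CLXVI = 166
L = 50
166 - 50 = 116

CXVI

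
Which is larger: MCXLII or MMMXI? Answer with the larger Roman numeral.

MCXLII = 1142
MMMXI = 3011
3011 is larger

MMMXI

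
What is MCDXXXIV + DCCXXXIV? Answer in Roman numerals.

MCDXXXIV = 1434
DCCXXXIV = 734
1434 + 734 = 2168

MMCLXVIII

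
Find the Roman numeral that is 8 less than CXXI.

CXXI = 121
121 - 8 = 113

CXIII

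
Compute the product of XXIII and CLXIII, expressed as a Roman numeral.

XXIII = 23
CLXIII = 163
23 × 163 = 3749

MMMDCCXLIX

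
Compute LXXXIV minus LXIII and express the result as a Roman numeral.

LXXXIV = 84
LXIII = 63
84 - 63 = 21

XXI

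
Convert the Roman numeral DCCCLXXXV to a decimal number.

DCCCLXXXV: D=500, C=100, C=100, C=100, L=50, X=10, X=10, X=10, V=5
500 + 100 + 100 + 100 + 50 + 10 + 10 + 10 + 5 = 885

885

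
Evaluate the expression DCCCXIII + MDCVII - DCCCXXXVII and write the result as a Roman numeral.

DCCCXIII = 813, MDCVII = 1607, DCCCXXXVII = 837
813 + 1607 = 2420
2420 - 837 = 1583

MDLXXXIII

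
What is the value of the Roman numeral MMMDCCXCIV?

MMMDCCXCIV: M=1000, M=1000, M=1000, D=500, C=100, C=100, XC=90, IV=4
1000 + 1000 + 1000 + 500 + 100 + 100 + 90 + 4 = 3794

3794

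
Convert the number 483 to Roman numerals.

Convert 483 to Roman numerals:
  483 contains 1×400 (CD)
  83 contains 1×50 (L)
  33 contains 3×10 (XXX)
  3 contains 3×1 (III)

CDLXXXIII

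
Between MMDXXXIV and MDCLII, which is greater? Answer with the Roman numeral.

MMDXXXIV = 2534
MDCLII = 1652
2534 is larger

MMDXXXIV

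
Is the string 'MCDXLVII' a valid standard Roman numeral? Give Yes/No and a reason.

'MCDXLVII': Check the rules: uses only the symbols I, V, X, L, C, D, M; no symbol is repeated more than three times in a row; V, L and D each appear at most once; the only places a smaller symbol precedes a larger one are the allowed subtractive pairs CD, XL, the symbol right after such a pair (if any) is smaller than the pair's first symbol, and otherwise the values never increase from left to right. Value: M (1000) + CD (400) + XL (40) + V (5) + I (1) + I (1) = 1447. So it is a valid standard Roman numeral.

Yes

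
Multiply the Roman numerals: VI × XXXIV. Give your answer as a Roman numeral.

VI = 6
XXXIV = 34
6 × 34 = 204

CCIV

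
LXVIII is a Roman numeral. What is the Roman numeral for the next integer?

LXVIII = 68; next is 69

LXIX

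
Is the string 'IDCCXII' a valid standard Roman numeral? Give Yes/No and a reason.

'IDCCXII': Invalid subtractive combination: ID

No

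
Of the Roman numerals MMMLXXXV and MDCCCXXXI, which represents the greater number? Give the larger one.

MMMLXXXV = 3085
MDCCCXXXI = 1831
3085 is larger

MMMLXXXV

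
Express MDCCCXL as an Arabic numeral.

MDCCCXL: M=1000, D=500, C=100, C=100, C=100, XL=40
1000 + 500 + 100 + 100 + 100 + 40 = 1840

1840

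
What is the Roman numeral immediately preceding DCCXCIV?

DCCXCIV = 794, so the previous integer is 794 - 1 = 793

DCCXCIII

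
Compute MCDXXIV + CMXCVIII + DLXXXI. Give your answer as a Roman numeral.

MCDXXIV = 1424, CMXCVIII = 998, DLXXXI = 581
1424 + 998 = 2422
2422 + 581 = 3003

MMMIII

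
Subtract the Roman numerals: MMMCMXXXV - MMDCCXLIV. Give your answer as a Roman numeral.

MMMCMXXXV = 3935
MMDCCXLIV = 2744
3935 - 2744 = 1191

MCXCI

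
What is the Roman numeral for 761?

Convert 761 to Roman numerals:
  761 contains 1×500 (D)
  261 contains 2×100 (CC)
  61 contains 1×50 (L)
  11 contains 1×10 (X)
  1 contains 1×1 (I)

DCCLXI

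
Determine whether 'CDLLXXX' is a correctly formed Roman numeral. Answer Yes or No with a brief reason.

'CDLLXXX': L should not appear more than once

No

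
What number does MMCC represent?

MMCC: M=1000, M=1000, C=100, C=100
1000 + 1000 + 100 + 100 = 2200

2200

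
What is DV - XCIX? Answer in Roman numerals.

DV = 505
XCIX = 99
505 - 99 = 406

CDVI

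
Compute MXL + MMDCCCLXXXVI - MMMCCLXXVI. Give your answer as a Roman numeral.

MXL = 1040, MMDCCCLXXXVI = 2886, MMMCCLXXVI = 3276
1040 + 2886 = 3926
3926 - 3276 = 650

DCL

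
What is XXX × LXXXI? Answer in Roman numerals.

XXX = 30
LXXXI = 81
30 × 81 = 2430

MMCDXXX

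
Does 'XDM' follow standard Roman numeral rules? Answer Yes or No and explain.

'XDM': Invalid subtractive combination: XD

No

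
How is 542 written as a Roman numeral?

Convert 542 to Roman numerals:
  542 contains 1×500 (D)
  42 contains 1×40 (XL)
  2 contains 2×1 (II)

DXLII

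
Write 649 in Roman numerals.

Convert 649 to Roman numerals:
  649 contains 1×500 (D)
  149 contains 1×100 (C)
  49 contains 1×40 (XL)
  9 contains 1×9 (IX)

DCXLIX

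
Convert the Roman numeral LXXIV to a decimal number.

LXXIV: L=50, X=10, X=10, IV=4
50 + 10 + 10 + 4 = 74

74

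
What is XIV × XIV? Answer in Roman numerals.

XIV = 14
XIV = 14
14 × 14 = 196

CXCVI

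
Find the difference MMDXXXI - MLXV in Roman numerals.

MMDXXXI = 2531
MLXV = 1065
2531 - 1065 = 1466

MCDLXVI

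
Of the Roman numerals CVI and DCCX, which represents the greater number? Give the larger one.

CVI = 106
DCCX = 710
710 is larger

DCCX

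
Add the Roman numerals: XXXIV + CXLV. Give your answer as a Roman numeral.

XXXIV = 34
CXLV = 145
34 + 145 = 179

CLXXIX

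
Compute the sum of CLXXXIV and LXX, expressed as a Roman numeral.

CLXXXIV = 184
LXX = 70
184 + 70 = 254

CCLIV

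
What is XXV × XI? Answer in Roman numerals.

XXV = 25
XI = 11
25 × 11 = 275

CCLXXV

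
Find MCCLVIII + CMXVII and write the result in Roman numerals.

MCCLVIII = 1258
CMXVII = 917
1258 + 917 = 2175

MMCLXXV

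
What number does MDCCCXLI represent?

MDCCCXLI: M=1000, D=500, C=100, C=100, C=100, XL=40, I=1
1000 + 500 + 100 + 100 + 100 + 40 + 1 = 1841

1841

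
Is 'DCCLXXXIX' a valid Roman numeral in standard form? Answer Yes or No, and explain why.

'DCCLXXXIX': Check the rules: uses only the symbols I, V, X, L, C, D, M; no symbol is repeated more than three times in a row; V, L and D each appear at most once; the only place a smaller symbol precedes a larger one is the allowed subtractive pair IX, the symbol right after such a pair (if any) is smaller than the pair's first symbol, and otherwise the values never increase from left to right. Value: D (500) + C (100) + C (100) + L (50) + X (10) + X (10) + X (10) + IX (9) = 789. So it is a valid standard Roman numeral.

Yes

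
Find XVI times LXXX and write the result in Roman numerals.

XVI = 16
LXXX = 80
16 × 80 = 1280

MCCLXXX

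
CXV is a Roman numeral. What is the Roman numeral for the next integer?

CXV = 115, so the next integer is 115 + 1 = 116

CXVI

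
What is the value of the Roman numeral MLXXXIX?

MLXXXIX: M=1000, L=50, X=10, X=10, X=10, IX=9
1000 + 50 + 10 + 10 + 10 + 9 = 1089

1089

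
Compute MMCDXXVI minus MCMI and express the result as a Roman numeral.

MMCDXXVI = 2426
MCMI = 1901
2426 - 1901 = 525

DXXV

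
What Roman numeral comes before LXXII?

LXXII = 72, so the previous integer is 72 - 1 = 71

LXXI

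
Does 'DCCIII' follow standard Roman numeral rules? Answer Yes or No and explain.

'DCCIII': Check the rules: uses only the symbols I, V, X, L, C, D, M; no symbol is repeated more than three times in a row; V, L and D each appear at most once; no smaller symbol precedes a larger one (values never increase from left to right). Value: D (500) + C (100) + C (100) + I (1) + I (1) + I (1) = 703. So it is a valid standard Roman numeral.

Yes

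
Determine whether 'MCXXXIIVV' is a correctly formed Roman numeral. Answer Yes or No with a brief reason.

'MCXXXIIVV': V should not appear more than once

No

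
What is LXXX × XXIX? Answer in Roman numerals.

LXXX = 80
XXIX = 29
80 × 29 = 2320

MMCCCXX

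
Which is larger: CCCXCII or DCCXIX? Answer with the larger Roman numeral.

CCCXCII = 392
DCCXIX = 719
719 is larger

DCCXIX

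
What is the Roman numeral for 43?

Convert 43 to Roman numerals:
  43 contains 1×40 (XL)
  3 contains 3×1 (III)

XLIII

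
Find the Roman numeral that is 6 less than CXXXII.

CXXXII = 132
132 - 6 = 126

CXXVI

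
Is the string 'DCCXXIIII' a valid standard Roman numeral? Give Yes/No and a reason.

'DCCXXIIII': More than 3 consecutive I's

No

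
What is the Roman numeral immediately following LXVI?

LXVI = 66, so the next integer is 66 + 1 = 67

LXVII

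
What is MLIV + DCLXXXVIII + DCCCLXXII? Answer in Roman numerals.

MLIV = 1054, DCLXXXVIII = 688, DCCCLXXII = 872
1054 + 688 = 1742
1742 + 872 = 2614

MMDCXIV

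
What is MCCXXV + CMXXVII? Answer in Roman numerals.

MCCXXV = 1225
CMXXVII = 927
1225 + 927 = 2152

MMCLII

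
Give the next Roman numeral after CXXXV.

CXXXV = 135; next is 136

CXXXVI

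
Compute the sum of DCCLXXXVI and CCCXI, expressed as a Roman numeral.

DCCLXXXVI = 786
CCCXI = 311
786 + 311 = 1097

MXCVII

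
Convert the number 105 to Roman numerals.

Convert 105 to Roman numerals:
  105 contains 1×100 (C)
  5 contains 1×5 (V)

CV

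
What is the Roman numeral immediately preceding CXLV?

CXLV = 145; previous is 144

CXLIV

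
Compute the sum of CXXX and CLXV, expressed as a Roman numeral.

CXXX = 130
CLXV = 165
130 + 165 = 295

CCXCV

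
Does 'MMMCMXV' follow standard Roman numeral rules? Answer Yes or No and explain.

'MMMCMXV': Check the rules: uses only the symbols I, V, X, L, C, D, M; no symbol is repeated more than three times in a row; V, L and D each appear at most once; the only place a smaller symbol precedes a larger one is the allowed subtractive pair CM, the symbol right after such a pair (if any) is smaller than the pair's first symbol, and otherwise the values never increase from left to right. Value: M (1000) + M (1000) + M (1000) + CM (900) + X (10) + V (5) = 3915. So it is a valid standard Roman numeral.

Yes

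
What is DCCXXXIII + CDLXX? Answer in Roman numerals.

DCCXXXIII = 733
CDLXX = 470
733 + 470 = 1203

MCCIII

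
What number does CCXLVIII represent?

CCXLVIII: C=100, C=100, XL=40, V=5, I=1, I=1, I=1
100 + 100 + 40 + 5 + 1 + 1 + 1 = 248

248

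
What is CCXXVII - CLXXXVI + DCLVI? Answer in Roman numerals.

CCXXVII = 227, CLXXXVI = 186, DCLVI = 656
227 - 186 = 41
41 + 656 = 697

DCXCVII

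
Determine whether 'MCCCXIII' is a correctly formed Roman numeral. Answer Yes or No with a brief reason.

'MCCCXIII': Check the rules: uses only the symbols I, V, X, L, C, D, M; no symbol is repeated more than three times in a row; V, L and D each appear at most once; no smaller symbol precedes a larger one (values never increase from left to right). Value: M (1000) + C (100) + C (100) + C (100) + X (10) + I (1) + I (1) + I (1) = 1313. So it is a valid standard Roman numeral.

Yes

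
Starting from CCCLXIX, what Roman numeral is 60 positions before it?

CCCLXIX = 369
369 - 60 = 309

CCCIX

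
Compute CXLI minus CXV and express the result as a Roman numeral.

CXLI = 141
CXV = 115
141 - 115 = 26

XXVI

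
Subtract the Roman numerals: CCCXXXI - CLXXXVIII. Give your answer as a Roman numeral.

CCCXXXI = 331
CLXXXVIII = 188
331 - 188 = 143

CXLIII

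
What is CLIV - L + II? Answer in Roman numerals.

CLIV = 154, L = 50, II = 2
154 - 50 = 104
104 + 2 = 106

CVI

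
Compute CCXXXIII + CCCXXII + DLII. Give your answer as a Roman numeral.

CCXXXIII = 233, CCCXXII = 322, DLII = 552
233 + 322 = 555
555 + 552 = 1107

MCVII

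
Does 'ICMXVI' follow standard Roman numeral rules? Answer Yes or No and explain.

'ICMXVI': Invalid subtractive combination: IC

No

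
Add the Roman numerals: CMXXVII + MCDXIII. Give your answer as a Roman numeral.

CMXXVII = 927
MCDXIII = 1413
927 + 1413 = 2340

MMCCCXL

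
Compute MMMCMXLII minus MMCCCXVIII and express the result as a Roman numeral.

MMMCMXLII = 3942
MMCCCXVIII = 2318
3942 - 2318 = 1624

MDCXXIV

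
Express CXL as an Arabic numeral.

CXL: C=100, XL=40
100 + 40 = 140

140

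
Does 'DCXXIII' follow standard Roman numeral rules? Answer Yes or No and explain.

'DCXXIII': Check the rules: uses only the symbols I, V, X, L, C, D, M; no symbol is repeated more than three times in a row; V, L and D each appear at most once; no smaller symbol precedes a larger one (values never increase from left to right). Value: D (500) + C (100) + X (10) + X (10) + I (1) + I (1) + I (1) = 623. So it is a valid standard Roman numeral.

Yes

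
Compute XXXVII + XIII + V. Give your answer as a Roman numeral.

XXXVII = 37, XIII = 13, V = 5
37 + 13 = 50
50 + 5 = 55

LV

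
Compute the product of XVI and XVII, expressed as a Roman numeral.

XVI = 16
XVII = 17
16 × 17 = 272

CCLXXII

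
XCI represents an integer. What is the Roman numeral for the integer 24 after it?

XCI = 91
91 + 24 = 115

CXV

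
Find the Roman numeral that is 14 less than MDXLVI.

MDXLVI = 1546
1546 - 14 = 1532

MDXXXII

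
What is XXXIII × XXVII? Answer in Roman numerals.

XXXIII = 33
XXVII = 27
33 × 27 = 891

DCCCXCI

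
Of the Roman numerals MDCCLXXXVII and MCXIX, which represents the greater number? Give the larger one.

MDCCLXXXVII = 1787
MCXIX = 1119
1787 is larger

MDCCLXXXVII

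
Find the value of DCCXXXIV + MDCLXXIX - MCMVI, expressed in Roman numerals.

DCCXXXIV = 734, MDCLXXIX = 1679, MCMVI = 1906
734 + 1679 = 2413
2413 - 1906 = 507

DVII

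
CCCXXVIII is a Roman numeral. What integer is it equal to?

CCCXXVIII: C=100, C=100, C=100, X=10, X=10, V=5, I=1, I=1, I=1
100 + 100 + 100 + 10 + 10 + 5 + 1 + 1 + 1 = 328

328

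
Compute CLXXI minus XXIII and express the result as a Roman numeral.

CLXXI = 171
XXIII = 23
171 - 23 = 148

CXLVIII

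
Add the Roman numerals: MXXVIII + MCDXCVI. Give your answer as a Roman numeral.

MXXVIII = 1028
MCDXCVI = 1496
1028 + 1496 = 2524

MMDXXIV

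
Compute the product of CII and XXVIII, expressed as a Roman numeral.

CII = 102
XXVIII = 28
102 × 28 = 2856

MMDCCCLVI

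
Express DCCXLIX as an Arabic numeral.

DCCXLIX: D=500, C=100, C=100, XL=40, IX=9
500 + 100 + 100 + 40 + 9 = 749

749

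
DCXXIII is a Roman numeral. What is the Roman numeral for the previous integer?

DCXXIII = 623, so the previous integer is 623 - 1 = 622

DCXXII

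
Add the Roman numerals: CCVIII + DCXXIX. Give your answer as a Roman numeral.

CCVIII = 208
DCXXIX = 629
208 + 629 = 837

DCCCXXXVII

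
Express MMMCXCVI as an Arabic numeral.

MMMCXCVI: M=1000, M=1000, M=1000, C=100, XC=90, V=5, I=1
1000 + 1000 + 1000 + 100 + 90 + 5 + 1 = 3196

3196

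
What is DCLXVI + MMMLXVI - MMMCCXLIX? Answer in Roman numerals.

DCLXVI = 666, MMMLXVI = 3066, MMMCCXLIX = 3249
666 + 3066 = 3732
3732 - 3249 = 483

CDLXXXIII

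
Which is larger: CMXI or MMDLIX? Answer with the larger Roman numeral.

CMXI = 911
MMDLIX = 2559
2559 is larger

MMDLIX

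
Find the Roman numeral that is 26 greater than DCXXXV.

DCXXXV = 635
635 + 26 = 661

DCLXI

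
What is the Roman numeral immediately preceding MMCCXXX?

MMCCXXX = 2230; previous is 2229

MMCCXXIX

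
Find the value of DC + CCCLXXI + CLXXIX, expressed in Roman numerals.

DC = 600, CCCLXXI = 371, CLXXIX = 179
600 + 371 = 971
971 + 179 = 1150

MCL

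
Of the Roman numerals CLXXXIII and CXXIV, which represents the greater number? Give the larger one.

CLXXXIII = 183
CXXIV = 124
183 is larger

CLXXXIII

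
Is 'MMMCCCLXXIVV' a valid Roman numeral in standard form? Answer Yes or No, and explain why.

'MMMCCCLXXIVV': V should not appear more than once

No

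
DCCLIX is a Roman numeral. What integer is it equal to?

DCCLIX: D=500, C=100, C=100, L=50, IX=9
500 + 100 + 100 + 50 + 9 = 759

759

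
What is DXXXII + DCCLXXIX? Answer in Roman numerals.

DXXXII = 532
DCCLXXIX = 779
532 + 779 = 1311

MCCCXI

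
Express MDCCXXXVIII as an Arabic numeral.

MDCCXXXVIII: M=1000, D=500, C=100, C=100, X=10, X=10, X=10, V=5, I=1, I=1, I=1
1000 + 500 + 100 + 100 + 10 + 10 + 10 + 5 + 1 + 1 + 1 = 1738

1738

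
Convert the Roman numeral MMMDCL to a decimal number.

MMMDCL: M=1000, M=1000, M=1000, D=500, C=100, L=50
1000 + 1000 + 1000 + 500 + 100 + 50 = 3650

3650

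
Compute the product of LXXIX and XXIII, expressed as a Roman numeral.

LXXIX = 79
XXIII = 23
79 × 23 = 1817

MDCCCXVII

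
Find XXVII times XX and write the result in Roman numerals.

XXVII = 27
XX = 20
27 × 20 = 540

DXL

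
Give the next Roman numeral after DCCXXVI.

DCCXXVI = 726; next is 727

DCCXXVII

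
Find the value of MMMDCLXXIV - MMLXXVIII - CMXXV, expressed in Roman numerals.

MMMDCLXXIV = 3674, MMLXXVIII = 2078, CMXXV = 925
3674 - 2078 = 1596
1596 - 925 = 671

DCLXXI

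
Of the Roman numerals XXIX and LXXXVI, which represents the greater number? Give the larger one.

XXIX = 29
LXXXVI = 86
86 is larger

LXXXVI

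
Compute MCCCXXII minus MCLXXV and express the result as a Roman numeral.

MCCCXXII = 1322
MCLXXV = 1175
1322 - 1175 = 147

CXLVII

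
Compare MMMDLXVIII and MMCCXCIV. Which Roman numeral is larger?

MMMDLXVIII = 3568
MMCCXCIV = 2294
3568 is larger

MMMDLXVIII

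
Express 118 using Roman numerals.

Convert 118 to Roman numerals:
  118 contains 1×100 (C)
  18 contains 1×10 (X)
  8 contains 1×5 (V)
  3 contains 3×1 (III)

CXVIII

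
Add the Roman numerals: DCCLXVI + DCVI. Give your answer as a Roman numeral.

DCCLXVI = 766
DCVI = 606
766 + 606 = 1372

MCCCLXXII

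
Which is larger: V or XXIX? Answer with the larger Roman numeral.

V = 5
XXIX = 29
29 is larger

XXIX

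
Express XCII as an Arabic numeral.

XCII: XC=90, I=1, I=1
90 + 1 + 1 = 92

92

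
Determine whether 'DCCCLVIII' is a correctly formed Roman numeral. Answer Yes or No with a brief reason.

'DCCCLVIII': Check the rules: uses only the symbols I, V, X, L, C, D, M; no symbol is repeated more than three times in a row; V, L and D each appear at most once; no smaller symbol precedes a larger one (values never increase from left to right). Value: D (500) + C (100) + C (100) + C (100) + L (50) + V (5) + I (1) + I (1) + I (1) = 858. So it is a valid standard Roman numeral.

Yes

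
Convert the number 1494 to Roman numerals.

Convert 1494 to Roman numerals:
  1494 contains 1×1000 (M)
  494 contains 1×400 (CD)
  94 contains 1×90 (XC)
  4 contains 1×4 (IV)

MCDXCIV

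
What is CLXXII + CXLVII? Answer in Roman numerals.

CLXXII = 172
CXLVII = 147
172 + 147 = 319

CCCXIX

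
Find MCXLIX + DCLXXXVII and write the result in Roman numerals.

MCXLIX = 1149
DCLXXXVII = 687
1149 + 687 = 1836

MDCCCXXXVI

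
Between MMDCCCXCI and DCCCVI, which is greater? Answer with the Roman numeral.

MMDCCCXCI = 2891
DCCCVI = 806
2891 is larger

MMDCCCXCI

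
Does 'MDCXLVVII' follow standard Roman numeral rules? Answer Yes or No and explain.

'MDCXLVVII': V should not appear more than once

No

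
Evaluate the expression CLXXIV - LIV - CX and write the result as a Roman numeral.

CLXXIV = 174, LIV = 54, CX = 110
174 - 54 = 120
120 - 110 = 10

X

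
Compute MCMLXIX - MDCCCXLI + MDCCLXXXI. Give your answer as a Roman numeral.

MCMLXIX = 1969, MDCCCXLI = 1841, MDCCLXXXI = 1781
1969 - 1841 = 128
128 + 1781 = 1909

MCMIX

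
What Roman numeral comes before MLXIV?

MLXIV = 1064; previous is 1063

MLXIII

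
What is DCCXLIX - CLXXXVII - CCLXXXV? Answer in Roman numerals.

DCCXLIX = 749, CLXXXVII = 187, CCLXXXV = 285
749 - 187 = 562
562 - 285 = 277

CCLXXVII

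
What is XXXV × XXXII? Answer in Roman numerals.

XXXV = 35
XXXII = 32
35 × 32 = 1120

MCXX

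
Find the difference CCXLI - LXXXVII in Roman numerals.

CCXLI = 241
LXXXVII = 87
241 - 87 = 154

CLIV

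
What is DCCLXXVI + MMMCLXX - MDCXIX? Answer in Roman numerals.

DCCLXXVI = 776, MMMCLXX = 3170, MDCXIX = 1619
776 + 3170 = 3946
3946 - 1619 = 2327

MMCCCXXVII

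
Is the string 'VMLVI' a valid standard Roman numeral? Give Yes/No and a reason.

'VMLVI': V should not appear more than once

No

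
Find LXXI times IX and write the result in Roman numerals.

LXXI = 71
IX = 9
71 × 9 = 639

DCXXXIX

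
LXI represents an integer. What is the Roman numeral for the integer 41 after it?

LXI = 61
61 + 41 = 102

CII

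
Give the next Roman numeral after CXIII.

CXIII = 113; next is 114

CXIV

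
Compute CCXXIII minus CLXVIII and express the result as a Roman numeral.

CCXXIII = 223
CLXVIII = 168
223 - 168 = 55

LV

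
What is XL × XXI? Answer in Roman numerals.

XL = 40
XXI = 21
40 × 21 = 840

DCCCXL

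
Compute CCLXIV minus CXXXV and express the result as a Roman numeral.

CCLXIV = 264
CXXXV = 135
264 - 135 = 129

CXXIX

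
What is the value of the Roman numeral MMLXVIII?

MMLXVIII: M=1000, M=1000, L=50, X=10, V=5, I=1, I=1, I=1
1000 + 1000 + 50 + 10 + 5 + 1 + 1 + 1 = 2068

2068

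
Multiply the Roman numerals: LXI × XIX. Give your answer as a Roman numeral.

LXI = 61
XIX = 19
61 × 19 = 1159

MCLIX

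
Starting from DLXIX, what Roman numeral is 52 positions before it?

DLXIX = 569
569 - 52 = 517

DXVII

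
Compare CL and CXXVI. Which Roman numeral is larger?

CL = 150
CXXVI = 126
150 is larger

CL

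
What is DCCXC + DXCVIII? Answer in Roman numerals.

DCCXC = 790
DXCVIII = 598
790 + 598 = 1388

MCCCLXXXVIII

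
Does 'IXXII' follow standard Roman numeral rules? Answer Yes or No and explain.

'IXXII': I (position 1) comes before the larger symbol X (position 3) without being directly in front of it as a subtractive pair; apart from IV, IX, XL, XC, CD and CM, symbols must go from largest to smallest

No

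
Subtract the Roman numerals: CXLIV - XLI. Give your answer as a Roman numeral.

CXLIV = 144
XLI = 41
144 - 41 = 103

CIII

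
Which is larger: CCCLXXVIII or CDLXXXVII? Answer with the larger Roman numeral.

CCCLXXVIII = 378
CDLXXXVII = 487
487 is larger

CDLXXXVII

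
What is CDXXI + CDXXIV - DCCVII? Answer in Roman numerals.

CDXXI = 421, CDXXIV = 424, DCCVII = 707
421 + 424 = 845
845 - 707 = 138

CXXXVIII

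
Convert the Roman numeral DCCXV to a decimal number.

DCCXV: D=500, C=100, C=100, X=10, V=5
500 + 100 + 100 + 10 + 5 = 715

715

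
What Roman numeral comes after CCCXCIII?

CCCXCIII = 393; next is 394

CCCXCIV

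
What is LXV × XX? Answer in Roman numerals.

LXV = 65
XX = 20
65 × 20 = 1300

MCCC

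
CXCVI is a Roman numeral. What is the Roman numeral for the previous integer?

CXCVI = 196, so the previous integer is 196 - 1 = 195

CXCV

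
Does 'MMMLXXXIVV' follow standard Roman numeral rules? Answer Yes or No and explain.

'MMMLXXXIVV': V should not appear more than once

No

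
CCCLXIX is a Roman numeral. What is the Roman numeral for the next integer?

CCCLXIX = 369; next is 370

CCCLXX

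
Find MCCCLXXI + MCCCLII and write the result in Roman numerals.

MCCCLXXI = 1371
MCCCLII = 1352
1371 + 1352 = 2723

MMDCCXXIII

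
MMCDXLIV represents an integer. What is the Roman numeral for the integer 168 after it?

MMCDXLIV = 2444
2444 + 168 = 2612

MMDCXII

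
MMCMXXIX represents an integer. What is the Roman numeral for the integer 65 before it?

MMCMXXIX = 2929
2929 - 65 = 2864

MMDCCCLXIV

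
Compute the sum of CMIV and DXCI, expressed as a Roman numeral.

CMIV = 904
DXCI = 591
904 + 591 = 1495

MCDXCV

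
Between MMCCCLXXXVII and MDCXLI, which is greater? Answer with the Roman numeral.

MMCCCLXXXVII = 2387
MDCXLI = 1641
2387 is larger

MMCCCLXXXVII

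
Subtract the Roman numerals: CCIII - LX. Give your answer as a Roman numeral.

CCIII = 203
LX = 60
203 - 60 = 143

CXLIII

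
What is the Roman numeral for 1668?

Convert 1668 to Roman numerals:
  1668 contains 1×1000 (M)
  668 contains 1×500 (D)
  168 contains 1×100 (C)
  68 contains 1×50 (L)
  18 contains 1×10 (X)
  8 contains 1×5 (V)
  3 contains 3×1 (III)

MDCLXVIII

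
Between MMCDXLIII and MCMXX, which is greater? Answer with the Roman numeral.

MMCDXLIII = 2443
MCMXX = 1920
2443 is larger

MMCDXLIII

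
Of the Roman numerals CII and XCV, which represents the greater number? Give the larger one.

CII = 102
XCV = 95
102 is larger

CII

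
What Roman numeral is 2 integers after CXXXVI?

CXXXVI = 136
136 + 2 = 138

CXXXVIII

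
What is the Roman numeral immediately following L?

L = 50, so the next integer is 50 + 1 = 51

LI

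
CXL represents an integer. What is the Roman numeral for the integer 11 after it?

CXL = 140
140 + 11 = 151

CLI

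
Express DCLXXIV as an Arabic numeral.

DCLXXIV: D=500, C=100, L=50, X=10, X=10, IV=4
500 + 100 + 50 + 10 + 10 + 4 = 674

674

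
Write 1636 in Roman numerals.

Convert 1636 to Roman numerals:
  1636 contains 1×1000 (M)
  636 contains 1×500 (D)
  136 contains 1×100 (C)
  36 contains 3×10 (XXX)
  6 contains 1×5 (V)
  1 contains 1×1 (I)

MDCXXXVI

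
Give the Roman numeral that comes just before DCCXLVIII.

DCCXLVIII = 748, so the previous integer is 748 - 1 = 747

DCCXLVII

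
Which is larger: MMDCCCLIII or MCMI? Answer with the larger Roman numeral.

MMDCCCLIII = 2853
MCMI = 1901
2853 is larger

MMDCCCLIII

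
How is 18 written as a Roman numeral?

Convert 18 to Roman numerals:
  18 contains 1×10 (X)
  8 contains 1×5 (V)
  3 contains 3×1 (III)

XVIII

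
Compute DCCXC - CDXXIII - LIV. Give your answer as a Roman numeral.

DCCXC = 790, CDXXIII = 423, LIV = 54
790 - 423 = 367
367 - 54 = 313

CCCXIII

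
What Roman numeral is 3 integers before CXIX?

CXIX = 119
119 - 3 = 116

CXVI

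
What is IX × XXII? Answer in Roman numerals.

IX = 9
XXII = 22
9 × 22 = 198

CXCVIII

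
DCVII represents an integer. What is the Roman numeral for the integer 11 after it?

DCVII = 607
607 + 11 = 618

DCXVIII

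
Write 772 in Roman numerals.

Convert 772 to Roman numerals:
  772 contains 1×500 (D)
  272 contains 2×100 (CC)
  72 contains 1×50 (L)
  22 contains 2×10 (XX)
  2 contains 2×1 (II)

DCCLXXII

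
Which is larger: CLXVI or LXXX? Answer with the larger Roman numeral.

CLXVI = 166
LXXX = 80
166 is larger

CLXVI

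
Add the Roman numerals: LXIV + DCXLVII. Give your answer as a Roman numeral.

LXIV = 64
DCXLVII = 647
64 + 647 = 711

DCCXI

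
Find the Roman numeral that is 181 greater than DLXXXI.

DLXXXI = 581
581 + 181 = 762

DCCLXII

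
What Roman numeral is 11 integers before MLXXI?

MLXXI = 1071
1071 - 11 = 1060

MLX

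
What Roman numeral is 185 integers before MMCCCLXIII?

MMCCCLXIII = 2363
2363 - 185 = 2178

MMCLXXVIII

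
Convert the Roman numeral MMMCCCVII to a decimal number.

MMMCCCVII: M=1000, M=1000, M=1000, C=100, C=100, C=100, V=5, I=1, I=1
1000 + 1000 + 1000 + 100 + 100 + 100 + 5 + 1 + 1 = 3307

3307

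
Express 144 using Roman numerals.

Convert 144 to Roman numerals:
  144 contains 1×100 (C)
  44 contains 1×40 (XL)
  4 contains 1×4 (IV)

CXLIV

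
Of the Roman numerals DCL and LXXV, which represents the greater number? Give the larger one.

DCL = 650
LXXV = 75
650 is larger

DCL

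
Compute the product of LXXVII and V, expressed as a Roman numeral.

LXXVII = 77
V = 5
77 × 5 = 385

CCCLXXXV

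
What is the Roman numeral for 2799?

Convert 2799 to Roman numerals:
  2799 contains 2×1000 (MM)
  799 contains 1×500 (D)
  299 contains 2×100 (CC)
  99 contains 1×90 (XC)
  9 contains 1×9 (IX)

MMDCCXCIX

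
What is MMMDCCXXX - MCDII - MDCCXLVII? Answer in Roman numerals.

MMMDCCXXX = 3730, MCDII = 1402, MDCCXLVII = 1747
3730 - 1402 = 2328
2328 - 1747 = 581

DLXXXI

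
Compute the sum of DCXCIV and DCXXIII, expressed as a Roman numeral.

DCXCIV = 694
DCXXIII = 623
694 + 623 = 1317

MCCCXVII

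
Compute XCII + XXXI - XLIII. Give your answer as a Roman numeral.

XCII = 92, XXXI = 31, XLIII = 43
92 + 31 = 123
123 - 43 = 80

LXXX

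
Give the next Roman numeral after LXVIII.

LXVIII = 68, so the next integer is 68 + 1 = 69

LXIX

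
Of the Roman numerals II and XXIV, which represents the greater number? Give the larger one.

II = 2
XXIV = 24
24 is larger

XXIV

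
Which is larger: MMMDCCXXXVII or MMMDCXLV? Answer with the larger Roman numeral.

MMMDCCXXXVII = 3737
MMMDCXLV = 3645
3737 is larger

MMMDCCXXXVII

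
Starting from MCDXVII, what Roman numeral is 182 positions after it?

MCDXVII = 1417
1417 + 182 = 1599

MDXCIX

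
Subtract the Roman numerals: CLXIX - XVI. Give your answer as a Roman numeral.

CLXIX = 169
XVI = 16
169 - 16 = 153

CLIII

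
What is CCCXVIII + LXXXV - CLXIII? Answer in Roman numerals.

CCCXVIII = 318, LXXXV = 85, CLXIII = 163
318 + 85 = 403
403 - 163 = 240

CCXL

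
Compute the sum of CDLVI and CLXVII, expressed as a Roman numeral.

CDLVI = 456
CLXVII = 167
456 + 167 = 623

DCXXIII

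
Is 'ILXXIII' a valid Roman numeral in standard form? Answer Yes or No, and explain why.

'ILXXIII': Invalid subtractive combination: IL

No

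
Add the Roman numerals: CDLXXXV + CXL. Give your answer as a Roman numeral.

CDLXXXV = 485
CXL = 140
485 + 140 = 625

DCXXV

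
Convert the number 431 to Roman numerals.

Convert 431 to Roman numerals:
  431 contains 1×400 (CD)
  31 contains 3×10 (XXX)
  1 contains 1×1 (I)

CDXXXI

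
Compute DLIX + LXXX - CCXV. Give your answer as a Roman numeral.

DLIX = 559, LXXX = 80, CCXV = 215
559 + 80 = 639
639 - 215 = 424

CDXXIV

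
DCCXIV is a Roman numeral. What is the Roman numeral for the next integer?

DCCXIV = 714; next is 715

DCCXV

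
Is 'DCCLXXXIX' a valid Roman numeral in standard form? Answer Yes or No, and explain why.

'DCCLXXXIX': Check the rules: uses only the symbols I, V, X, L, C, D, M; no symbol is repeated more than three times in a row; V, L and D each appear at most once; the only place a smaller symbol precedes a larger one is the allowed subtractive pair IX, the symbol right after such a pair (if any) is smaller than the pair's first symbol, and otherwise the values never increase from left to right. Value: D (500) + C (100) + C (100) + L (50) + X (10) + X (10) + X (10) + IX (9) = 789. So it is a valid standard Roman numeral.

Yes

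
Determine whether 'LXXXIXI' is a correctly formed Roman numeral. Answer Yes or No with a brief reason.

'LXXXIXI': I cannot come right after the subtractive pair IX: once I is subtracted in IX, the next symbol must be smaller than I

No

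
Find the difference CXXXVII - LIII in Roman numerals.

CXXXVII = 137
LIII = 53
137 - 53 = 84

LXXXIV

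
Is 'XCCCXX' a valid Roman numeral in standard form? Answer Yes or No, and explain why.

'XCCCXX': X (position 1) comes before the larger symbol C (position 3) without being directly in front of it as a subtractive pair; apart from IV, IX, XL, XC, CD and CM, symbols must go from largest to smallest

No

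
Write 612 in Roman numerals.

Convert 612 to Roman numerals:
  612 contains 1×500 (D)
  112 contains 1×100 (C)
  12 contains 1×10 (X)
  2 contains 2×1 (II)

DCXII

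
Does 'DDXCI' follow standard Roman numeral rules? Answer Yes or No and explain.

'DDXCI': D should not appear more than once

No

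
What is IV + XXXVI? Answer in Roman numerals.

IV = 4
XXXVI = 36
4 + 36 = 40

XL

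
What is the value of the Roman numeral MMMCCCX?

MMMCCCX: M=1000, M=1000, M=1000, C=100, C=100, C=100, X=10
1000 + 1000 + 1000 + 100 + 100 + 100 + 10 = 3310

3310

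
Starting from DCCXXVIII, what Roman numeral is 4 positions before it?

DCCXXVIII = 728
728 - 4 = 724

DCCXXIV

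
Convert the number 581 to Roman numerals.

Convert 581 to Roman numerals:
  581 contains 1×500 (D)
  81 contains 1×50 (L)
  31 contains 3×10 (XXX)
  1 contains 1×1 (I)

DLXXXI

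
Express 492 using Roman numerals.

Convert 492 to Roman numerals:
  492 contains 1×400 (CD)
  92 contains 1×90 (XC)
  2 contains 2×1 (II)

CDXCII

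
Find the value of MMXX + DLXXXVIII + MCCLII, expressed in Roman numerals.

MMXX = 2020, DLXXXVIII = 588, MCCLII = 1252
2020 + 588 = 2608
2608 + 1252 = 3860

MMMDCCCLX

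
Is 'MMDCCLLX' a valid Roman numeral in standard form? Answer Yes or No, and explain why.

'MMDCCLLX': L should not appear more than once

No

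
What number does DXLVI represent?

DXLVI: D=500, XL=40, V=5, I=1
500 + 40 + 5 + 1 = 546

546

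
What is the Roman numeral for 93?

Convert 93 to Roman numerals:
  93 contains 1×90 (XC)
  3 contains 3×1 (III)

XCIII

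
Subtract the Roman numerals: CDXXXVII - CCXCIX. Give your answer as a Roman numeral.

CDXXXVII = 437
CCXCIX = 299
437 - 299 = 138

CXXXVIII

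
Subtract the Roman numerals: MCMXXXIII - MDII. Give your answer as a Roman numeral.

MCMXXXIII = 1933
MDII = 1502
1933 - 1502 = 431

CDXXXI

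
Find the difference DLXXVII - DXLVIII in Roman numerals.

DLXXVII = 577
DXLVIII = 548
577 - 548 = 29

XXIX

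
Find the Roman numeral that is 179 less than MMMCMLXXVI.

MMMCMLXXVI = 3976
3976 - 179 = 3797

MMMDCCXCVII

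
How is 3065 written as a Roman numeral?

Convert 3065 to Roman numerals:
  3065 contains 3×1000 (MMM)
  65 contains 1×50 (L)
  15 contains 1×10 (X)
  5 contains 1×5 (V)

MMMLXV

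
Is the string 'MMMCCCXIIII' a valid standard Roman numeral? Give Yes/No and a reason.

'MMMCCCXIIII': More than 3 consecutive I's

No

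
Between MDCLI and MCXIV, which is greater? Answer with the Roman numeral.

MDCLI = 1651
MCXIV = 1114
1651 is larger

MDCLI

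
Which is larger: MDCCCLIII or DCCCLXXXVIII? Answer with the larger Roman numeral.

MDCCCLIII = 1853
DCCCLXXXVIII = 888
1853 is larger

MDCCCLIII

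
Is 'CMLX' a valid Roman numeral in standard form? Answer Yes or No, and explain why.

'CMLX': Check the rules: uses only the symbols I, V, X, L, C, D, M; no symbol is repeated more than three times in a row; V, L and D each appear at most once; the only place a smaller symbol precedes a larger one is the allowed subtractive pair CM, the symbol right after such a pair (if any) is smaller than the pair's first symbol, and otherwise the values never increase from left to right. Value: CM (900) + L (50) + X (10) = 960. So it is a valid standard Roman numeral.

Yes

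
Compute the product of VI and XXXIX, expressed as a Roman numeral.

VI = 6
XXXIX = 39
6 × 39 = 234

CCXXXIV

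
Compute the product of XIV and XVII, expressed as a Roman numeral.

XIV = 14
XVII = 17
14 × 17 = 238

CCXXXVIII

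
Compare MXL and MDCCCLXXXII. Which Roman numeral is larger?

MXL = 1040
MDCCCLXXXII = 1882
1882 is larger

MDCCCLXXXII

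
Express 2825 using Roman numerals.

Convert 2825 to Roman numerals:
  2825 contains 2×1000 (MM)
  825 contains 1×500 (D)
  325 contains 3×100 (CCC)
  25 contains 2×10 (XX)
  5 contains 1×5 (V)

MMDCCCXXV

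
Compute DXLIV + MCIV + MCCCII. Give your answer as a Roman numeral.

DXLIV = 544, MCIV = 1104, MCCCII = 1302
544 + 1104 = 1648
1648 + 1302 = 2950

MMCML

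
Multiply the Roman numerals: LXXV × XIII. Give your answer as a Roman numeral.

LXXV = 75
XIII = 13
75 × 13 = 975

CMLXXV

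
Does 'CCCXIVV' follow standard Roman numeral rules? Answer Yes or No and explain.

'CCCXIVV': V should not appear more than once

No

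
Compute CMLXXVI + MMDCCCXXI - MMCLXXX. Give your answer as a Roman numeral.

CMLXXVI = 976, MMDCCCXXI = 2821, MMCLXXX = 2180
976 + 2821 = 3797
3797 - 2180 = 1617

MDCXVII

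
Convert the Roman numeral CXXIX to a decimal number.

CXXIX: C=100, X=10, X=10, IX=9
100 + 10 + 10 + 9 = 129

129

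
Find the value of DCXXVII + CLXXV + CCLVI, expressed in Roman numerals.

DCXXVII = 627, CLXXV = 175, CCLVI = 256
627 + 175 = 802
802 + 256 = 1058

MLVIII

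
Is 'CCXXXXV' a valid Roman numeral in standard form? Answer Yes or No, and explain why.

'CCXXXXV': More than 3 consecutive X's

No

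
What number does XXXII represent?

XXXII: X=10, X=10, X=10, I=1, I=1
10 + 10 + 10 + 1 + 1 = 32

32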